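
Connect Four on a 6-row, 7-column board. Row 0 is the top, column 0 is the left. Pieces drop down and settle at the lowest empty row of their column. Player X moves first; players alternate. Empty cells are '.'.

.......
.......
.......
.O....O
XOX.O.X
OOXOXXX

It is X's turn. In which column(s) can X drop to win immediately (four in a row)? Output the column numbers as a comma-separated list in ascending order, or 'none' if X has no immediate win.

col 0: drop X → no win
col 1: drop X → no win
col 2: drop X → no win
col 3: drop X → no win
col 4: drop X → no win
col 5: drop X → no win
col 6: drop X → no win

Answer: none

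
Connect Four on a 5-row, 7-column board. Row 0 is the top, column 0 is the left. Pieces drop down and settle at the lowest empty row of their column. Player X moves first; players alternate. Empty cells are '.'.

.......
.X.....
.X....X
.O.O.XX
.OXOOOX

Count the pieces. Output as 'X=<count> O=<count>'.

X=7 O=6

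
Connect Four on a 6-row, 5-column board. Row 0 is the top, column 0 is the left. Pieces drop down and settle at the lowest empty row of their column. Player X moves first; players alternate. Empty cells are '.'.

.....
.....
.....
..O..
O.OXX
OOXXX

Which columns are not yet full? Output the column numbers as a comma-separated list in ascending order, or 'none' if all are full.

col 0: top cell = '.' → open
col 1: top cell = '.' → open
col 2: top cell = '.' → open
col 3: top cell = '.' → open
col 4: top cell = '.' → open

Answer: 0,1,2,3,4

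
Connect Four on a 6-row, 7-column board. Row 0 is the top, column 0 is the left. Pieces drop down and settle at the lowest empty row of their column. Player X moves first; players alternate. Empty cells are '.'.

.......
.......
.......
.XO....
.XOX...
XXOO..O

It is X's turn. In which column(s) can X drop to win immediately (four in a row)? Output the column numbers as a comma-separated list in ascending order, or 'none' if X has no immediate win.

col 0: drop X → no win
col 1: drop X → WIN!
col 2: drop X → no win
col 3: drop X → no win
col 4: drop X → no win
col 5: drop X → no win
col 6: drop X → no win

Answer: 1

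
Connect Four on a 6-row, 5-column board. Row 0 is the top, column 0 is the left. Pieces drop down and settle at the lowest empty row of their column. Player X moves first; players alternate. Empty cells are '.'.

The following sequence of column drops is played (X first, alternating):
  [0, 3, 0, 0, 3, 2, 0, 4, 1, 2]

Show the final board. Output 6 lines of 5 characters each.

Answer: .....
.....
X....
O....
X.OX.
XXOOO

Derivation:
Move 1: X drops in col 0, lands at row 5
Move 2: O drops in col 3, lands at row 5
Move 3: X drops in col 0, lands at row 4
Move 4: O drops in col 0, lands at row 3
Move 5: X drops in col 3, lands at row 4
Move 6: O drops in col 2, lands at row 5
Move 7: X drops in col 0, lands at row 2
Move 8: O drops in col 4, lands at row 5
Move 9: X drops in col 1, lands at row 5
Move 10: O drops in col 2, lands at row 4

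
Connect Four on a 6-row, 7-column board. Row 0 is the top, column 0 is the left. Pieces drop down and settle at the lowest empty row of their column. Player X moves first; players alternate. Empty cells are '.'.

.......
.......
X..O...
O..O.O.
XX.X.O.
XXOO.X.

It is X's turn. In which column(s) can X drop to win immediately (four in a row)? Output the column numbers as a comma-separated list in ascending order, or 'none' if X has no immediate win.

Answer: 2

Derivation:
col 0: drop X → no win
col 1: drop X → no win
col 2: drop X → WIN!
col 3: drop X → no win
col 4: drop X → no win
col 5: drop X → no win
col 6: drop X → no win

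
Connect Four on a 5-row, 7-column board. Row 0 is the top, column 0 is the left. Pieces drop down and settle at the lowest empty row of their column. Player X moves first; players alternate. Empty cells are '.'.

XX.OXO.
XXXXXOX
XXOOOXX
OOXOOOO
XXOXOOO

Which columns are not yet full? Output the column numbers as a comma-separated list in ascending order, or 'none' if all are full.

col 0: top cell = 'X' → FULL
col 1: top cell = 'X' → FULL
col 2: top cell = '.' → open
col 3: top cell = 'O' → FULL
col 4: top cell = 'X' → FULL
col 5: top cell = 'O' → FULL
col 6: top cell = '.' → open

Answer: 2,6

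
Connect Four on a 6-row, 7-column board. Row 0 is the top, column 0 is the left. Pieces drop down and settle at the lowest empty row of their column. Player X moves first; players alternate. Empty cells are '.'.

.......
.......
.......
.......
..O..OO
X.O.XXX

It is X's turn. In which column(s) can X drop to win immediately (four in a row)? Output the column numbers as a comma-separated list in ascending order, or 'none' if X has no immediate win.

col 0: drop X → no win
col 1: drop X → no win
col 2: drop X → no win
col 3: drop X → WIN!
col 4: drop X → no win
col 5: drop X → no win
col 6: drop X → no win

Answer: 3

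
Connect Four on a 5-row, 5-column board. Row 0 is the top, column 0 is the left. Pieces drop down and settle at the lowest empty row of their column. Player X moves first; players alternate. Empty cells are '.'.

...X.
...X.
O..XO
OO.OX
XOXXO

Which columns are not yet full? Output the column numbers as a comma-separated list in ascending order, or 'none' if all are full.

Answer: 0,1,2,4

Derivation:
col 0: top cell = '.' → open
col 1: top cell = '.' → open
col 2: top cell = '.' → open
col 3: top cell = 'X' → FULL
col 4: top cell = '.' → open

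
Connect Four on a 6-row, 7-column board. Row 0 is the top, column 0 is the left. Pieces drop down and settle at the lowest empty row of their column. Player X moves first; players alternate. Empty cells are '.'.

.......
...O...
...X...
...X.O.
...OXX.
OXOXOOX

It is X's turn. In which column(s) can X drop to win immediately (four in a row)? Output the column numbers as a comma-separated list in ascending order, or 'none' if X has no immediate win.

Answer: 4

Derivation:
col 0: drop X → no win
col 1: drop X → no win
col 2: drop X → no win
col 3: drop X → no win
col 4: drop X → WIN!
col 5: drop X → no win
col 6: drop X → no win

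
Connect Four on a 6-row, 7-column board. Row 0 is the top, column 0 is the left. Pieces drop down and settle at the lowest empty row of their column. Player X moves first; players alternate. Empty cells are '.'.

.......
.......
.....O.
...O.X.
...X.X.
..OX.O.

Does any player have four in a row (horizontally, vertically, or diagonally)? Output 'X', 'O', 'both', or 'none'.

none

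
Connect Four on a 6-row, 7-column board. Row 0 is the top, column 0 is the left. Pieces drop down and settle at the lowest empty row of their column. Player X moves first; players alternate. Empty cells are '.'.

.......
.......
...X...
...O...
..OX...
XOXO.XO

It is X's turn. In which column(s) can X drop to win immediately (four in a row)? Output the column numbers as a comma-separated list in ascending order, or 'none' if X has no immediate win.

col 0: drop X → no win
col 1: drop X → no win
col 2: drop X → no win
col 3: drop X → no win
col 4: drop X → no win
col 5: drop X → no win
col 6: drop X → no win

Answer: none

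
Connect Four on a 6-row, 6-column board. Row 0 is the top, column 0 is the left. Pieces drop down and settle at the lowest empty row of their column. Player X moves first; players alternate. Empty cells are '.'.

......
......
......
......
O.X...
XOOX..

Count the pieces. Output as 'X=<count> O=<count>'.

X=3 O=3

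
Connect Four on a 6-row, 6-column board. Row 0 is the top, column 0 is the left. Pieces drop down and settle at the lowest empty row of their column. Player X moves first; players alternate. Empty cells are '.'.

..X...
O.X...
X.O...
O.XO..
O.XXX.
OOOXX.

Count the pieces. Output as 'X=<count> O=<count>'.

X=9 O=8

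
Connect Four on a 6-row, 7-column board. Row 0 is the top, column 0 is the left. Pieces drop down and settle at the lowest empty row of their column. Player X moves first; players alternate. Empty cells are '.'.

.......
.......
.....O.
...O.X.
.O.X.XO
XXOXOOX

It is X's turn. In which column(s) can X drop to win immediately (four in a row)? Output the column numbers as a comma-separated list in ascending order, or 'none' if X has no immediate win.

Answer: none

Derivation:
col 0: drop X → no win
col 1: drop X → no win
col 2: drop X → no win
col 3: drop X → no win
col 4: drop X → no win
col 5: drop X → no win
col 6: drop X → no win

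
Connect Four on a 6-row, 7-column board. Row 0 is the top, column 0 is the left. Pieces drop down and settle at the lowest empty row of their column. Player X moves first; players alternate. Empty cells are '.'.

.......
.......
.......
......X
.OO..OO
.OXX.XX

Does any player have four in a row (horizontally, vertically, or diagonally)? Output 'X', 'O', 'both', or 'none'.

none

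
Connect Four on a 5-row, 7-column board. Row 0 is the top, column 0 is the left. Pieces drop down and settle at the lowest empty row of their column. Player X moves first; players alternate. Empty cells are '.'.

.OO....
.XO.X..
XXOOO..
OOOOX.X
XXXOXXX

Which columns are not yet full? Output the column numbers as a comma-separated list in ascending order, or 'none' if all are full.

col 0: top cell = '.' → open
col 1: top cell = 'O' → FULL
col 2: top cell = 'O' → FULL
col 3: top cell = '.' → open
col 4: top cell = '.' → open
col 5: top cell = '.' → open
col 6: top cell = '.' → open

Answer: 0,3,4,5,6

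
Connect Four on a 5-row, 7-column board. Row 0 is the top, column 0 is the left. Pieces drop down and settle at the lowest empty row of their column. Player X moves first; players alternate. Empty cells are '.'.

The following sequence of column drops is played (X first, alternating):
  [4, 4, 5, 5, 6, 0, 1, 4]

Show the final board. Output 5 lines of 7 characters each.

Move 1: X drops in col 4, lands at row 4
Move 2: O drops in col 4, lands at row 3
Move 3: X drops in col 5, lands at row 4
Move 4: O drops in col 5, lands at row 3
Move 5: X drops in col 6, lands at row 4
Move 6: O drops in col 0, lands at row 4
Move 7: X drops in col 1, lands at row 4
Move 8: O drops in col 4, lands at row 2

Answer: .......
.......
....O..
....OO.
OX..XXX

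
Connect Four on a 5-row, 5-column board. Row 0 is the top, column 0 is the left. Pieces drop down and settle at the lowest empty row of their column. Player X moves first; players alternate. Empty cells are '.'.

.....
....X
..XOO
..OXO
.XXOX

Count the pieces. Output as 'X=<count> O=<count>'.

X=6 O=5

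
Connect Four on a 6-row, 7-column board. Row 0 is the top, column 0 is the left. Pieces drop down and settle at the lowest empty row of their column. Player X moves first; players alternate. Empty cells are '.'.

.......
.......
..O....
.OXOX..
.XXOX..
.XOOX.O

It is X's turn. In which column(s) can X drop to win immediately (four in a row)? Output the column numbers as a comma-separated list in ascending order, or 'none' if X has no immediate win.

col 0: drop X → no win
col 1: drop X → no win
col 2: drop X → no win
col 3: drop X → no win
col 4: drop X → WIN!
col 5: drop X → no win
col 6: drop X → no win

Answer: 4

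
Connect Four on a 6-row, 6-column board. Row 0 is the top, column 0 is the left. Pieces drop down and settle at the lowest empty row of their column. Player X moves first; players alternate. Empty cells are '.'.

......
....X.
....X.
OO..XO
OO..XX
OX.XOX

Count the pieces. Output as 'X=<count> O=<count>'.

X=8 O=7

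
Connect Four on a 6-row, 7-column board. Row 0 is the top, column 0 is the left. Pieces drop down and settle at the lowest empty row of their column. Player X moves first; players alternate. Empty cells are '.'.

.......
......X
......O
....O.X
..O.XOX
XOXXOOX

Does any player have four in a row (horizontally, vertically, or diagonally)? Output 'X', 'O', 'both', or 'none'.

none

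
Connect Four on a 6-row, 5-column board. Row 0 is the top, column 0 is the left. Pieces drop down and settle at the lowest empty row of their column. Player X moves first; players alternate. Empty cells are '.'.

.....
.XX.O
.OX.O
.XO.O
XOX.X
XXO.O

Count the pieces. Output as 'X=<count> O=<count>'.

X=9 O=8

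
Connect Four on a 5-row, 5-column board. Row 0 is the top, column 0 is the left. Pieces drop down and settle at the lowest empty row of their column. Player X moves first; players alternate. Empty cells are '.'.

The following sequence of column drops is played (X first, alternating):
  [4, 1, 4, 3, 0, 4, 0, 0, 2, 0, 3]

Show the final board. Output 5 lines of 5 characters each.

Answer: .....
O....
O...O
X..XX
XOXOX

Derivation:
Move 1: X drops in col 4, lands at row 4
Move 2: O drops in col 1, lands at row 4
Move 3: X drops in col 4, lands at row 3
Move 4: O drops in col 3, lands at row 4
Move 5: X drops in col 0, lands at row 4
Move 6: O drops in col 4, lands at row 2
Move 7: X drops in col 0, lands at row 3
Move 8: O drops in col 0, lands at row 2
Move 9: X drops in col 2, lands at row 4
Move 10: O drops in col 0, lands at row 1
Move 11: X drops in col 3, lands at row 3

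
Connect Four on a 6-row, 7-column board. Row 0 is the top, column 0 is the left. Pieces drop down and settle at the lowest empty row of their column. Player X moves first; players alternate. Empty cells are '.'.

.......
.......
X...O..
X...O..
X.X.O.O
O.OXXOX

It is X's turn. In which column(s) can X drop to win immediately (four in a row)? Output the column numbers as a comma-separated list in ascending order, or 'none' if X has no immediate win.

col 0: drop X → WIN!
col 1: drop X → no win
col 2: drop X → no win
col 3: drop X → no win
col 4: drop X → no win
col 5: drop X → no win
col 6: drop X → no win

Answer: 0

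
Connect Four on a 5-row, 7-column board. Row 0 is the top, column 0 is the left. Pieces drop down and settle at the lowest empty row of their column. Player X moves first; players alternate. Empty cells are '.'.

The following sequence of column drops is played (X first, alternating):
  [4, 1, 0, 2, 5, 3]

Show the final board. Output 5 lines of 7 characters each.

Move 1: X drops in col 4, lands at row 4
Move 2: O drops in col 1, lands at row 4
Move 3: X drops in col 0, lands at row 4
Move 4: O drops in col 2, lands at row 4
Move 5: X drops in col 5, lands at row 4
Move 6: O drops in col 3, lands at row 4

Answer: .......
.......
.......
.......
XOOOXX.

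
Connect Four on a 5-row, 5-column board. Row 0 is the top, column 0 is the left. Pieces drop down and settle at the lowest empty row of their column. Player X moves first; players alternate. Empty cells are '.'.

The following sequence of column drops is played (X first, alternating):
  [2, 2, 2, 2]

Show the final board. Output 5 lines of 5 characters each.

Answer: .....
..O..
..X..
..O..
..X..

Derivation:
Move 1: X drops in col 2, lands at row 4
Move 2: O drops in col 2, lands at row 3
Move 3: X drops in col 2, lands at row 2
Move 4: O drops in col 2, lands at row 1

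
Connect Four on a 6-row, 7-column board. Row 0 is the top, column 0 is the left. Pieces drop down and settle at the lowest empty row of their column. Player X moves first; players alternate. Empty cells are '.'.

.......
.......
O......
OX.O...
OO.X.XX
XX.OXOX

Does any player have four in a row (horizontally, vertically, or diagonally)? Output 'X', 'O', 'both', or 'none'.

none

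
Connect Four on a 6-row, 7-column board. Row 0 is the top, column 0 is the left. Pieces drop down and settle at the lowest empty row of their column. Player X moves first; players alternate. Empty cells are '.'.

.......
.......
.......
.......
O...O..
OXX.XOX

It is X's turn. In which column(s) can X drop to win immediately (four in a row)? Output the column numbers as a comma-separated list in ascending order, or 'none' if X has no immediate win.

col 0: drop X → no win
col 1: drop X → no win
col 2: drop X → no win
col 3: drop X → WIN!
col 4: drop X → no win
col 5: drop X → no win
col 6: drop X → no win

Answer: 3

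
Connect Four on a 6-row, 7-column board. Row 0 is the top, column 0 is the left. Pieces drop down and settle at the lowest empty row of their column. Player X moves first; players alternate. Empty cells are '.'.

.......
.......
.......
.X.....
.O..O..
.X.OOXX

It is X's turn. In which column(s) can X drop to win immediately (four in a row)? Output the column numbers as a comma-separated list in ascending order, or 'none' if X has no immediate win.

Answer: none

Derivation:
col 0: drop X → no win
col 1: drop X → no win
col 2: drop X → no win
col 3: drop X → no win
col 4: drop X → no win
col 5: drop X → no win
col 6: drop X → no win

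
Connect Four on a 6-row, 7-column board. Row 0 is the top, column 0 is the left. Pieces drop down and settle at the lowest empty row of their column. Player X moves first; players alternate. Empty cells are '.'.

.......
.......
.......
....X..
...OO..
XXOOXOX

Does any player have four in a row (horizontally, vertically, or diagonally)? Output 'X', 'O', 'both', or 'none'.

none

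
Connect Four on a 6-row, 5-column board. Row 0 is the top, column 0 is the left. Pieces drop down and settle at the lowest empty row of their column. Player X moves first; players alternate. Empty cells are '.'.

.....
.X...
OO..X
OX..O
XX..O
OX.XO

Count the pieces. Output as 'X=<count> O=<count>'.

X=7 O=7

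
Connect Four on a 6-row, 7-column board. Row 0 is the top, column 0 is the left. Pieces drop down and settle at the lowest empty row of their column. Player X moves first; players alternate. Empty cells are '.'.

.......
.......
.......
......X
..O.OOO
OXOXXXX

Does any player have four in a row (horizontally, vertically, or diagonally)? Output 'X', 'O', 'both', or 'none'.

X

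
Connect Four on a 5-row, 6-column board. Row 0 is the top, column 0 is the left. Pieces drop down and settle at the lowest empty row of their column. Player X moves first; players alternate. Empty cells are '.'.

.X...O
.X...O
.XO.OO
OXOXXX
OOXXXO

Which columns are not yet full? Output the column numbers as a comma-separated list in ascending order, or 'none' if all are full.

Answer: 0,2,3,4

Derivation:
col 0: top cell = '.' → open
col 1: top cell = 'X' → FULL
col 2: top cell = '.' → open
col 3: top cell = '.' → open
col 4: top cell = '.' → open
col 5: top cell = 'O' → FULL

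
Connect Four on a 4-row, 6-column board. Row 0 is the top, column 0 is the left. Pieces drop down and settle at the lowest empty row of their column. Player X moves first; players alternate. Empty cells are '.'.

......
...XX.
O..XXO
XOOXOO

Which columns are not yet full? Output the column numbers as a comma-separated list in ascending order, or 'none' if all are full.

Answer: 0,1,2,3,4,5

Derivation:
col 0: top cell = '.' → open
col 1: top cell = '.' → open
col 2: top cell = '.' → open
col 3: top cell = '.' → open
col 4: top cell = '.' → open
col 5: top cell = '.' → open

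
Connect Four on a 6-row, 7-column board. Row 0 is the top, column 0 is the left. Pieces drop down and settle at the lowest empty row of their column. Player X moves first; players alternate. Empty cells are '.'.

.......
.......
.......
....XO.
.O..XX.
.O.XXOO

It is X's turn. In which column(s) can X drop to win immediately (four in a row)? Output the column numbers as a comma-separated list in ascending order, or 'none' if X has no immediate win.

Answer: 4

Derivation:
col 0: drop X → no win
col 1: drop X → no win
col 2: drop X → no win
col 3: drop X → no win
col 4: drop X → WIN!
col 5: drop X → no win
col 6: drop X → no win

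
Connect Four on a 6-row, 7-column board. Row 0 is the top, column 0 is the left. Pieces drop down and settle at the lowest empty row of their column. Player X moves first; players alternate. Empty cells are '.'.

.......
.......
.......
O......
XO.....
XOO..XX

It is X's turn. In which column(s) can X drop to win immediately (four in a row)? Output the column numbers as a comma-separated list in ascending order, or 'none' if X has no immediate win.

Answer: none

Derivation:
col 0: drop X → no win
col 1: drop X → no win
col 2: drop X → no win
col 3: drop X → no win
col 4: drop X → no win
col 5: drop X → no win
col 6: drop X → no win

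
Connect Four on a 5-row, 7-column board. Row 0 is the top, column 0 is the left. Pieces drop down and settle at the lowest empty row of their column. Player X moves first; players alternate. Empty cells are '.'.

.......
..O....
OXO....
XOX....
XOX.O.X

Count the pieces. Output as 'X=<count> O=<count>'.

X=6 O=6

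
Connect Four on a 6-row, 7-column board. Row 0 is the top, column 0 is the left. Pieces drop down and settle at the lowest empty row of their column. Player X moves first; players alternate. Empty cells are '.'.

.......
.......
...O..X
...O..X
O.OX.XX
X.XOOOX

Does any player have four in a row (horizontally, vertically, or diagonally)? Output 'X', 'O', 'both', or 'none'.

X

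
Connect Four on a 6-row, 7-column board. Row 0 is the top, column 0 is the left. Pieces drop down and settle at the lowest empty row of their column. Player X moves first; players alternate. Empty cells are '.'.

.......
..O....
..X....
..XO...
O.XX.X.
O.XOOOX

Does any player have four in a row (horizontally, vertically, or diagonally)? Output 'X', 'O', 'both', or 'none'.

X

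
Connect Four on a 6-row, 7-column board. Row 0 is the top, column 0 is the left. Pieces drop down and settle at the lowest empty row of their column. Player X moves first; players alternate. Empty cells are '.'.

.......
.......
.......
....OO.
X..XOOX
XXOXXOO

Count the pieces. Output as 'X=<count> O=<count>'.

X=7 O=7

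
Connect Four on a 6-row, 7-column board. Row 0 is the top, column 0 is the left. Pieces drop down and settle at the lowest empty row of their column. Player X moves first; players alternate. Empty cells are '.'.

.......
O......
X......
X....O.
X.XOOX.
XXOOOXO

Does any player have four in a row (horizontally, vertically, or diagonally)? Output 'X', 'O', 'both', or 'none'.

X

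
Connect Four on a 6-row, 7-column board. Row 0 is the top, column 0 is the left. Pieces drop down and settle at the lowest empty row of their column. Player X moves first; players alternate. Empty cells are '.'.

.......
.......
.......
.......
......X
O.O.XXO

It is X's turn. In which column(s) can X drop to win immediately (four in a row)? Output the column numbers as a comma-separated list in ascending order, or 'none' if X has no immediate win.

col 0: drop X → no win
col 1: drop X → no win
col 2: drop X → no win
col 3: drop X → no win
col 4: drop X → no win
col 5: drop X → no win
col 6: drop X → no win

Answer: none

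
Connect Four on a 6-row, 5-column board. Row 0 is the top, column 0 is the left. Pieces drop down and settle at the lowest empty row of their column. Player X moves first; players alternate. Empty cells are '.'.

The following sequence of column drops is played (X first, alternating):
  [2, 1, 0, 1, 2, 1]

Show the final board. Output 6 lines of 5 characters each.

Answer: .....
.....
.....
.O...
.OX..
XOX..

Derivation:
Move 1: X drops in col 2, lands at row 5
Move 2: O drops in col 1, lands at row 5
Move 3: X drops in col 0, lands at row 5
Move 4: O drops in col 1, lands at row 4
Move 5: X drops in col 2, lands at row 4
Move 6: O drops in col 1, lands at row 3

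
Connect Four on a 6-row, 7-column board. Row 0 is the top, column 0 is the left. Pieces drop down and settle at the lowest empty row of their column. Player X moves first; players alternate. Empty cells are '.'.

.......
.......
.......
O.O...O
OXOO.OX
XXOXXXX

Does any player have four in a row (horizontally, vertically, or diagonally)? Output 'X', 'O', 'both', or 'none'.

X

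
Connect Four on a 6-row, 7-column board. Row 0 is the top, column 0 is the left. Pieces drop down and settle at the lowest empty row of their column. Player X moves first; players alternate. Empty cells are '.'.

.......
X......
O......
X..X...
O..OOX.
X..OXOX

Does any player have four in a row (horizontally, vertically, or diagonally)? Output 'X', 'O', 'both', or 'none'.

none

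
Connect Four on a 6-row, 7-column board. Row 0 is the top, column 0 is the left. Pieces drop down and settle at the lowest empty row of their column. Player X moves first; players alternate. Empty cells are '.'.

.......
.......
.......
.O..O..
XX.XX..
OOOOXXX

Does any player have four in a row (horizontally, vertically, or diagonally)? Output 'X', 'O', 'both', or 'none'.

O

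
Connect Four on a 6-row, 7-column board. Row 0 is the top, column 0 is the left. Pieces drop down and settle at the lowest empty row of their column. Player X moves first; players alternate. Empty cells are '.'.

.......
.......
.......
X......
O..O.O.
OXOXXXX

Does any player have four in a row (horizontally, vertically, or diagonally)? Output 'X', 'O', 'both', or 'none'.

X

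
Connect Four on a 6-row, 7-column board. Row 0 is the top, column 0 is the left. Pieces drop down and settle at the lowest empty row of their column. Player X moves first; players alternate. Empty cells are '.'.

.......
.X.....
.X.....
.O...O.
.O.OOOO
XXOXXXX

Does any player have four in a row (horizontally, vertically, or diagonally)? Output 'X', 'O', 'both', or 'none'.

both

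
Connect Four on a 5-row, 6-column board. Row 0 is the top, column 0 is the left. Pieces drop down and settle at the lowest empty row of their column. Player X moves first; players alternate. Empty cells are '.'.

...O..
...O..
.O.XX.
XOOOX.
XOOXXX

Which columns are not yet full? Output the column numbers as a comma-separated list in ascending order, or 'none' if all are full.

col 0: top cell = '.' → open
col 1: top cell = '.' → open
col 2: top cell = '.' → open
col 3: top cell = 'O' → FULL
col 4: top cell = '.' → open
col 5: top cell = '.' → open

Answer: 0,1,2,4,5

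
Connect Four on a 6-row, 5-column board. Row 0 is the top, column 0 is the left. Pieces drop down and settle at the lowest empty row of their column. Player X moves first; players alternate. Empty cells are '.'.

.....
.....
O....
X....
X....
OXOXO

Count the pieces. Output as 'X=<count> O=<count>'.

X=4 O=4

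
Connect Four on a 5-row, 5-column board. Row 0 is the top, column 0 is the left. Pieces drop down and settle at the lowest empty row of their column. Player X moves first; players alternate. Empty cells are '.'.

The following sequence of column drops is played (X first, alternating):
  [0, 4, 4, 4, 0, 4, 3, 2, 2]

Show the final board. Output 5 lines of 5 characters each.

Answer: .....
....O
....O
X.X.X
X.OXO

Derivation:
Move 1: X drops in col 0, lands at row 4
Move 2: O drops in col 4, lands at row 4
Move 3: X drops in col 4, lands at row 3
Move 4: O drops in col 4, lands at row 2
Move 5: X drops in col 0, lands at row 3
Move 6: O drops in col 4, lands at row 1
Move 7: X drops in col 3, lands at row 4
Move 8: O drops in col 2, lands at row 4
Move 9: X drops in col 2, lands at row 3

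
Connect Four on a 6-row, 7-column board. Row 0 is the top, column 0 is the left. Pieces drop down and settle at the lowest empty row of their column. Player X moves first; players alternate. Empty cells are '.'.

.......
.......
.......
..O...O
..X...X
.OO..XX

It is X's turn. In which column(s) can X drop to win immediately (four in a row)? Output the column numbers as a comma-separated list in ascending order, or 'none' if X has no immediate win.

col 0: drop X → no win
col 1: drop X → no win
col 2: drop X → no win
col 3: drop X → no win
col 4: drop X → no win
col 5: drop X → no win
col 6: drop X → no win

Answer: none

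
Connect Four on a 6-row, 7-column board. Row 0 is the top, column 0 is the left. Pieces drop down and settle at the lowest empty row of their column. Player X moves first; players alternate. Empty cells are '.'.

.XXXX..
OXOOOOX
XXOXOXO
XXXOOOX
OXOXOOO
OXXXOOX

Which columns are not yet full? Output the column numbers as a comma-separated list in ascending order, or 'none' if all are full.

col 0: top cell = '.' → open
col 1: top cell = 'X' → FULL
col 2: top cell = 'X' → FULL
col 3: top cell = 'X' → FULL
col 4: top cell = 'X' → FULL
col 5: top cell = '.' → open
col 6: top cell = '.' → open

Answer: 0,5,6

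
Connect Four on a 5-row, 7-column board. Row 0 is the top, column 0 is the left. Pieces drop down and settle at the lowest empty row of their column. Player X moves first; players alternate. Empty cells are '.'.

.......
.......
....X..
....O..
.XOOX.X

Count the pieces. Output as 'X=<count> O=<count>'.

X=4 O=3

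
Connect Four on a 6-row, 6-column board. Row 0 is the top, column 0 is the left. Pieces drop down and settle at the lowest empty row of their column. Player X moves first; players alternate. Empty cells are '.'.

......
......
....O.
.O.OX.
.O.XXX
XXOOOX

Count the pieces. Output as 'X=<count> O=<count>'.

X=7 O=7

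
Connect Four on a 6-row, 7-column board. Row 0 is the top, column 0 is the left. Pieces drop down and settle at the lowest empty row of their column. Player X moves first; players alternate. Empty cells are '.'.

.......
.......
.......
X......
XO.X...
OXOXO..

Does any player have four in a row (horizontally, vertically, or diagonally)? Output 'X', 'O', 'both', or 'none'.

none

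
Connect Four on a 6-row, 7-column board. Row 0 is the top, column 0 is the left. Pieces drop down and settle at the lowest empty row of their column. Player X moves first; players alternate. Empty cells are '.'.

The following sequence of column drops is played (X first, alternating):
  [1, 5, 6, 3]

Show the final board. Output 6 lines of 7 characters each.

Answer: .......
.......
.......
.......
.......
.X.O.OX

Derivation:
Move 1: X drops in col 1, lands at row 5
Move 2: O drops in col 5, lands at row 5
Move 3: X drops in col 6, lands at row 5
Move 4: O drops in col 3, lands at row 5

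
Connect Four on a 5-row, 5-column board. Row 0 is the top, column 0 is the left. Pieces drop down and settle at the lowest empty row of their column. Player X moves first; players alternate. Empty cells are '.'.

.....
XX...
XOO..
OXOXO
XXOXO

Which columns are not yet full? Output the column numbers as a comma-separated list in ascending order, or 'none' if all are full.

Answer: 0,1,2,3,4

Derivation:
col 0: top cell = '.' → open
col 1: top cell = '.' → open
col 2: top cell = '.' → open
col 3: top cell = '.' → open
col 4: top cell = '.' → open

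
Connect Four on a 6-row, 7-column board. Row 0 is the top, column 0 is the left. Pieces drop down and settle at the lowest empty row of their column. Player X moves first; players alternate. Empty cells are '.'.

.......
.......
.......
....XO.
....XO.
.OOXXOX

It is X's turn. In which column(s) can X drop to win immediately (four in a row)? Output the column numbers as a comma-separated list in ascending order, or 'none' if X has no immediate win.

col 0: drop X → no win
col 1: drop X → no win
col 2: drop X → no win
col 3: drop X → no win
col 4: drop X → WIN!
col 5: drop X → no win
col 6: drop X → no win

Answer: 4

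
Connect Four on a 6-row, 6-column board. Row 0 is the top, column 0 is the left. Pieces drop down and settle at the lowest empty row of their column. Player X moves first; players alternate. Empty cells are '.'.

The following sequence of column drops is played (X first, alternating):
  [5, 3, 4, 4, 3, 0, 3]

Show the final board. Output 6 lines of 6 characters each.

Move 1: X drops in col 5, lands at row 5
Move 2: O drops in col 3, lands at row 5
Move 3: X drops in col 4, lands at row 5
Move 4: O drops in col 4, lands at row 4
Move 5: X drops in col 3, lands at row 4
Move 6: O drops in col 0, lands at row 5
Move 7: X drops in col 3, lands at row 3

Answer: ......
......
......
...X..
...XO.
O..OXX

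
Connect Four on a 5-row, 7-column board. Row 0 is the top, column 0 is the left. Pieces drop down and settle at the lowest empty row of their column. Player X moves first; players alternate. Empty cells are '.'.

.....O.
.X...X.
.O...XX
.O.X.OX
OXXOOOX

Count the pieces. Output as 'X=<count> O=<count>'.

X=9 O=8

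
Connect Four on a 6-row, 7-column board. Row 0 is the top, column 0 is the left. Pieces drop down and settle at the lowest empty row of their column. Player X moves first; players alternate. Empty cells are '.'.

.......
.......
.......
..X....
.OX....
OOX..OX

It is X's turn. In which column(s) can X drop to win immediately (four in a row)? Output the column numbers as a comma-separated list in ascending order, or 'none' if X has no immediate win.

col 0: drop X → no win
col 1: drop X → no win
col 2: drop X → WIN!
col 3: drop X → no win
col 4: drop X → no win
col 5: drop X → no win
col 6: drop X → no win

Answer: 2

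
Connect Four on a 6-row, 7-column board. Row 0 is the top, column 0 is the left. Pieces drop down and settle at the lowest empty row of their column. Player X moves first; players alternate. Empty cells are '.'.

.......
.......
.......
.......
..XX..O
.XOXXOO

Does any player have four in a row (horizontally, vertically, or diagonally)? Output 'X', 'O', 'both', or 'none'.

none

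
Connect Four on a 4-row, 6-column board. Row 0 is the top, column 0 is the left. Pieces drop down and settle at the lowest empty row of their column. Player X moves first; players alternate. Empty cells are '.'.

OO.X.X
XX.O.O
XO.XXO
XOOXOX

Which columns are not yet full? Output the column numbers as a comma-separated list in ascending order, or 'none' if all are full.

Answer: 2,4

Derivation:
col 0: top cell = 'O' → FULL
col 1: top cell = 'O' → FULL
col 2: top cell = '.' → open
col 3: top cell = 'X' → FULL
col 4: top cell = '.' → open
col 5: top cell = 'X' → FULL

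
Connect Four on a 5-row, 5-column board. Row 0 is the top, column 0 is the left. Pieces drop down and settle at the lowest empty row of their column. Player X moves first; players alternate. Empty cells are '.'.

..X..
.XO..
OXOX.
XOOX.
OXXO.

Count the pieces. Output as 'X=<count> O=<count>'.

X=8 O=7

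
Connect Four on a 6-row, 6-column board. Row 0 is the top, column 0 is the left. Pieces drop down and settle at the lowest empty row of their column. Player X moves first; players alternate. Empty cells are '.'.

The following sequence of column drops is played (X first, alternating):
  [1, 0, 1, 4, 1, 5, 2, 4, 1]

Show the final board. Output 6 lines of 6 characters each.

Move 1: X drops in col 1, lands at row 5
Move 2: O drops in col 0, lands at row 5
Move 3: X drops in col 1, lands at row 4
Move 4: O drops in col 4, lands at row 5
Move 5: X drops in col 1, lands at row 3
Move 6: O drops in col 5, lands at row 5
Move 7: X drops in col 2, lands at row 5
Move 8: O drops in col 4, lands at row 4
Move 9: X drops in col 1, lands at row 2

Answer: ......
......
.X....
.X....
.X..O.
OXX.OO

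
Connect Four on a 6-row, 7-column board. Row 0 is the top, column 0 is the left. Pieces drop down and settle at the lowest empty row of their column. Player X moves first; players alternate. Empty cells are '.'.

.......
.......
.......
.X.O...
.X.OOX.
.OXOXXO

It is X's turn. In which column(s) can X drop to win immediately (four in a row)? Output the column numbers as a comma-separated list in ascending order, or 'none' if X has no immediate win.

col 0: drop X → no win
col 1: drop X → no win
col 2: drop X → no win
col 3: drop X → no win
col 4: drop X → no win
col 5: drop X → no win
col 6: drop X → no win

Answer: none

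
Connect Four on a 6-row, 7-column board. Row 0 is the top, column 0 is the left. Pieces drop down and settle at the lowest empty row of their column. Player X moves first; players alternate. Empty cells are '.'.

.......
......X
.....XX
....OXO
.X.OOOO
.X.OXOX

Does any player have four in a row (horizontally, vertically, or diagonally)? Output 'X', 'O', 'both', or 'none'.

O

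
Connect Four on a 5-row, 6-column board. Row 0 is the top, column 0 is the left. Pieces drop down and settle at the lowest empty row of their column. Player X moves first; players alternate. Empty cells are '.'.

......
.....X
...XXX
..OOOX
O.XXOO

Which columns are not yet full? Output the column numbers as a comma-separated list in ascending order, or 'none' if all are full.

col 0: top cell = '.' → open
col 1: top cell = '.' → open
col 2: top cell = '.' → open
col 3: top cell = '.' → open
col 4: top cell = '.' → open
col 5: top cell = '.' → open

Answer: 0,1,2,3,4,5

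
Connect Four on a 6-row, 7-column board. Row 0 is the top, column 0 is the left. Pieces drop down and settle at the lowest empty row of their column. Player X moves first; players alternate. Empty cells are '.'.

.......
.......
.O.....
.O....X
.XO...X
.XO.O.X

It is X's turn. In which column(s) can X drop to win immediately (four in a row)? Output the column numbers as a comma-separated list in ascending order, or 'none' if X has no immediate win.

col 0: drop X → no win
col 1: drop X → no win
col 2: drop X → no win
col 3: drop X → no win
col 4: drop X → no win
col 5: drop X → no win
col 6: drop X → WIN!

Answer: 6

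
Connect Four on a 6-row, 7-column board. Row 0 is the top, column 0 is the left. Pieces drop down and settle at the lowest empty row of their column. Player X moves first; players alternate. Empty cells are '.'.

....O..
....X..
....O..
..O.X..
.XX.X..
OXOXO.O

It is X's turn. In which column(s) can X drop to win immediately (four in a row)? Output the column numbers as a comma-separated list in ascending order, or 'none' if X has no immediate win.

Answer: 3

Derivation:
col 0: drop X → no win
col 1: drop X → no win
col 2: drop X → no win
col 3: drop X → WIN!
col 5: drop X → no win
col 6: drop X → no win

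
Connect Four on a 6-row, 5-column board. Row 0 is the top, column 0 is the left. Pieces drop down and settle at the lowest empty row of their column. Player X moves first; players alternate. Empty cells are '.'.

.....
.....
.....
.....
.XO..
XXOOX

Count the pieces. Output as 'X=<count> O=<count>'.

X=4 O=3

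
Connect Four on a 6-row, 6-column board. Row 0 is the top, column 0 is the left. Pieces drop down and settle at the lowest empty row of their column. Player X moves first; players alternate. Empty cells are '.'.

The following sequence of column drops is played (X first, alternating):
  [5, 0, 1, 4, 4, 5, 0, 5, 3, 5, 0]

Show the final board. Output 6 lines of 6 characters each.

Move 1: X drops in col 5, lands at row 5
Move 2: O drops in col 0, lands at row 5
Move 3: X drops in col 1, lands at row 5
Move 4: O drops in col 4, lands at row 5
Move 5: X drops in col 4, lands at row 4
Move 6: O drops in col 5, lands at row 4
Move 7: X drops in col 0, lands at row 4
Move 8: O drops in col 5, lands at row 3
Move 9: X drops in col 3, lands at row 5
Move 10: O drops in col 5, lands at row 2
Move 11: X drops in col 0, lands at row 3

Answer: ......
......
.....O
X....O
X...XO
OX.XOX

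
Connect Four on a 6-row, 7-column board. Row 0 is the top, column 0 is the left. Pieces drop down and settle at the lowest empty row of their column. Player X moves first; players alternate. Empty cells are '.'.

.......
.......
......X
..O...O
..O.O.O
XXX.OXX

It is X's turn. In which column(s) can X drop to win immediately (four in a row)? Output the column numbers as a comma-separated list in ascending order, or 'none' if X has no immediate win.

col 0: drop X → no win
col 1: drop X → no win
col 2: drop X → no win
col 3: drop X → WIN!
col 4: drop X → no win
col 5: drop X → no win
col 6: drop X → no win

Answer: 3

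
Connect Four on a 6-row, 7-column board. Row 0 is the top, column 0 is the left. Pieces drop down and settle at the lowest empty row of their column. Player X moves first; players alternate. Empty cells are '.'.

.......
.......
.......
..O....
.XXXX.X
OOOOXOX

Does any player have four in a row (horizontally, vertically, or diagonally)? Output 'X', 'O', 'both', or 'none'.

both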